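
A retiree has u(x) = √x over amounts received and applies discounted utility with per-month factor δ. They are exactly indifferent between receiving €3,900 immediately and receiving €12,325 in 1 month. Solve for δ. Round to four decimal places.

δ ≈ 0.5625

The payoff in 1 month is discounted by δ, so u(3900) = δ·u(12325) and δ = u(3900)/u(12325).
Since u(x) = √x, δ = √(3900/12325) = 0.56252.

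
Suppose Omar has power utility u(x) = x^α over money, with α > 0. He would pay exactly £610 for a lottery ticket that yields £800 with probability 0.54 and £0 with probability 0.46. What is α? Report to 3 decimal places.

Since u(0) = 0, the lottery's EU is 0.54·800^α.
Indifference: 610^α = 0.54·800^α, so (610/800)^α = 0.54.
Taking logs: α·ln(610/800) = ln(0.54), so α = -0.616186 / -0.271153 ≈ 2.272.

α ≈ 2.272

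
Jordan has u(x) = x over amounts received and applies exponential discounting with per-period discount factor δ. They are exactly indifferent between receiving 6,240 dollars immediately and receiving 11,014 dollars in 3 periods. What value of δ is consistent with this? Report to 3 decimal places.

δ ≈ 0.827

Equating discounted utilities: u(6240) = δ^3·u(11014) ⇒ δ^3 = u(6240)/u(11014).
With u(x) = x: δ^3 = 6240/11014 = 0.56655.
Taking the cube root: δ = 0.56655^(1/3) ≈ 0.827.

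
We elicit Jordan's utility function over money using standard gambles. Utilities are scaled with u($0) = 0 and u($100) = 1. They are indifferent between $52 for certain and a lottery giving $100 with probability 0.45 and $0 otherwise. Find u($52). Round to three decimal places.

0.450

The indifference gives u($52) = 0.45·u($100) + 0.55·u($0) = 0.45·1 + 0.55·0 = 0.45.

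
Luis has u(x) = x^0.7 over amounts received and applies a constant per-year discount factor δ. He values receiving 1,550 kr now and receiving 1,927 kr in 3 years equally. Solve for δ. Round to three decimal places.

Indifference means u(1550) = δ^3 · u(1927), so δ^3 = u(1550)/u(1927).
With u(x) = x^0.7: δ^3 = 1550^0.7/1927^0.7 = (1550/1927)^0.7 = 0.85865.
Hence δ = (0.85865)^(1/3) = 0.95047.

δ ≈ 0.950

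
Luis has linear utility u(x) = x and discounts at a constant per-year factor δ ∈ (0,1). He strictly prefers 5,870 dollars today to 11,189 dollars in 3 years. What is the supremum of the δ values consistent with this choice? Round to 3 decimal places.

δ < 0.807

The preference means 5870 > δ^3·11189.
Hence δ^3 < 5870/11189 = 0.52462, and x ↦ x^(1/3) is increasing on (0,∞).
δ < 0.52462^(1/3) = 0.807.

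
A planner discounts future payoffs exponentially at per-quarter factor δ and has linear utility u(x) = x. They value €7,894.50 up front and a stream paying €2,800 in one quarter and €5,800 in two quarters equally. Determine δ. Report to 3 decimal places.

Present value of the stream is 2800·δ + 5800·δ². Indifference gives 2800δ + 5800δ² = 7894.50.
So 5800δ² + 2800δ − 7894.50 = 0.
The positive root is δ = [−2800 + √(2800² + 4·5800·7894.50)] / (2·5800) = (−2800 + 13820.000)/11600 ≈ 0.950.

δ ≈ 0.950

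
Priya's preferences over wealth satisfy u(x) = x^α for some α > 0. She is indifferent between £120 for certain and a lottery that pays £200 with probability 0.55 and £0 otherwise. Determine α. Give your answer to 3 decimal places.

EU(lottery) = 0.55·200^α + 0.45·0 = 0.55·200^α.
Equating: 120^α = 0.55·200^α, i.e. 0.6000^α = 0.55.
Taking logs: α·ln(120/200) = ln(0.55), so α = -0.597837 / -0.510826 ≈ 1.170.

α ≈ 1.170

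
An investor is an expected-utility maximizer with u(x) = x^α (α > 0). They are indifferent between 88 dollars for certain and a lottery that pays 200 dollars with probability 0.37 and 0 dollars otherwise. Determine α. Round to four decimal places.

Since u(0) = 0, the lottery's EU is 0.37·200^α.
Indifference: 88^α = 0.37·200^α, so (88/200)^α = 0.37.
Taking logs: α·ln(88/200) = ln(0.37), so α = -0.9942523 / -0.8209806 ≈ 1.2111.

α ≈ 1.2111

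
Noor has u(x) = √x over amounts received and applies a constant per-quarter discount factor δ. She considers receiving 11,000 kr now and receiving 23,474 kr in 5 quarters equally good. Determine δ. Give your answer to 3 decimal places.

Equating discounted utilities: u(11000) = δ^5·u(23474) ⇒ δ^5 = u(11000)/u(23474).
Since u(x) = √x, δ^5 = √(11000/23474) = 0.68455.
So δ = 0.68455^(1/5) ≈ 0.927.

δ ≈ 0.927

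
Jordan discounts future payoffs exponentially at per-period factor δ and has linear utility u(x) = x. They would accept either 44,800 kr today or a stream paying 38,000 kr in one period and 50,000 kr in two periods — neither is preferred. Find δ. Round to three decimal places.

Present value of the stream is 38000·δ + 50000·δ². Indifference gives 38000δ + 50000δ² = 44800.
So 50000δ² + 38000δ − 44800 = 0.
δ = (−38000 + √(38000² + 4·50000·44800)) / (2·50000) = (−38000 + √10404000000.00) / 100000 ≈ 0.640.

δ ≈ 0.640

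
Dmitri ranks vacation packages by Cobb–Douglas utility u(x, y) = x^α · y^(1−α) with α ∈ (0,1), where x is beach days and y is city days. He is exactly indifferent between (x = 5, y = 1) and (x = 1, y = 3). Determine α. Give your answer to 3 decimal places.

α ≈ 0.406

Indifference: 5^α · 1^(1−α) = 1^α · 3^(1−α).
(5/1)^α = (3/1)^(1−α); take logs: α·ln(5/1) = (1−α)·ln(3/1), i.e. α·1.609438 = (1−α)·1.098612.
With A = 1.609438 and B = 1.098612: α·A = (1−α)·B, so α = B/(A+B) = 1.098612/2.708050 ≈ 0.406.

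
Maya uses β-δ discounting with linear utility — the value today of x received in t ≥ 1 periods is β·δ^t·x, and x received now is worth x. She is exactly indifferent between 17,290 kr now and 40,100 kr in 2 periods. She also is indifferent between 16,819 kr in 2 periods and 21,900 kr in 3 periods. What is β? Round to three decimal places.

β ≈ 0.731

The second indifference involves only future payoffs, so β cancels: β·δ^2·16819 = β·δ^3·21900, giving δ = 16819/21900 = 0.76799.
The first indifference: 17290 = β·δ^2·40100, so β = 17290/(δ^2·40100) = 17290/(0.58981·40100) ≈ 0.731.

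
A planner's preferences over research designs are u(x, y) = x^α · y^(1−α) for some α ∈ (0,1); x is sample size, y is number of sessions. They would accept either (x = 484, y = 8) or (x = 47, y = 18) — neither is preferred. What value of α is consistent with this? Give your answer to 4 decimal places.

α ≈ 0.2580

The Cobb–Douglas utilities coincide, so 484^α·8^(1−α) = 47^α·18^(1−α).
(484/47)^α = (18/8)^(1−α); take logs: α·ln(484/47) = (1−α)·ln(18/8), i.e. α·2.3319373 = (1−α)·0.8109302.
So α/(1−α) = (0.8109302)/(2.3319373) = 0.3477496, and α = 0.3477496/1.3477496 ≈ 0.2580.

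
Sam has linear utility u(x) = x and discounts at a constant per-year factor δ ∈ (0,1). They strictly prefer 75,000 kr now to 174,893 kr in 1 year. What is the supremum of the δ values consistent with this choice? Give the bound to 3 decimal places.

δ < 0.429

Under u(x) = x this choice says 75000 > δ·174893.
Dividing through by 174893 gives δ < 0.42883.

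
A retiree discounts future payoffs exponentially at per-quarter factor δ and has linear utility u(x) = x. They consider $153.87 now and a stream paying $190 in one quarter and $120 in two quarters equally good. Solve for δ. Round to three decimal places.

δ ≈ 0.590

The stream is worth 190δ + 120δ² today, so 190δ + 120δ² = 153.87.
So 120δ² + 190δ − 153.87 = 0.
By the quadratic formula (taking the positive root), δ = (−190 + √109957.60) / 240 ≈ 0.590.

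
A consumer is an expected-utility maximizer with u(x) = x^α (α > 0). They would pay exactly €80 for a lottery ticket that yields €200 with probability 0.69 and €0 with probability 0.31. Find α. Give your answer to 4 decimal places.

Since u(0) = 0, the lottery's EU is 0.69·200^α.
Indifference: 80^α = 0.69·200^α, so (80/200)^α = 0.69.
α = ln(0.69) / ln(80/200) = -0.3710637/-0.9162907 ≈ 0.4050.

α ≈ 0.4050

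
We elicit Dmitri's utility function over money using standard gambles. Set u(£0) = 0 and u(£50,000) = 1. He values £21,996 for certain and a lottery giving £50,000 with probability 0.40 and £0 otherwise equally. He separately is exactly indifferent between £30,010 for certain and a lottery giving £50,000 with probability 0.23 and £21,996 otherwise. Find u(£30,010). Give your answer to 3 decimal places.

0.538

First, u(£21,996) = 0.40·u(£50,000) + 0.60·u(£0) = 0.40.
Then u(£30,010) = 0.23·u(£50,000) + 0.77·u(£21,996) = 0.23·1.00 + 0.77·0.40 = 0.5380.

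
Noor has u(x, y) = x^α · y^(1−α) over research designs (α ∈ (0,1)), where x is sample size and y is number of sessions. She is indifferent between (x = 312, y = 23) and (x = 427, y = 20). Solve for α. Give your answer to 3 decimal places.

The Cobb–Douglas utilities coincide, so 312^α·23^(1−α) = 427^α·20^(1−α).
Taking logs: α·ln 312 + (1−α)·ln 23 = α·ln 427 + (1−α)·ln 20, i.e. α·-0.313781 = (1−α)·-0.139762.
So α/(1−α) = (-0.139762)/(-0.313781) = 0.445413, and α = 0.445413/1.445413 ≈ 0.308.

α ≈ 0.308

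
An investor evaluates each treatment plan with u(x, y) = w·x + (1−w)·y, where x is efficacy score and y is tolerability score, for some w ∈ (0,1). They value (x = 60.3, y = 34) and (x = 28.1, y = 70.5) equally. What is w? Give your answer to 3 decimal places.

Equating utilities: w·60.3 + (1−w)·34 = w·28.1 + (1−w)·70.5.
Rearranging, 32.2·w − 36.5·(1−w) = 0.
Hence w = 36.5/(32.2+36.5) = 36.5/68.7 = 0.531.

w = 0.531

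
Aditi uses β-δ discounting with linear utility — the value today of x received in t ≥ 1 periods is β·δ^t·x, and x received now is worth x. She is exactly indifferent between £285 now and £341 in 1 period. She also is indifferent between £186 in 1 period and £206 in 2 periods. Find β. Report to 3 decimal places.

The second indifference involves only future payoffs, so β cancels: β·δ^1·186 = β·δ^2·206, giving δ = 186/206 = 0.90291.
The first indifference: 285 = β·δ·341, so β = 285/(δ·341) = 285/(0.90291·341) ≈ 0.926.

β ≈ 0.926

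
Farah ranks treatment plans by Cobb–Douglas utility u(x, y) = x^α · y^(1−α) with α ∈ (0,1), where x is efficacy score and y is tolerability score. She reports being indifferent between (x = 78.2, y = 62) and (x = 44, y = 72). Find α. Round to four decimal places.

Indifference: 78.2^α · 62^(1−α) = 44^α · 72^(1−α).
Rearrange to (78.2/44)^α = (72/62)^(1−α) and take logs: α·0.5750800 = (1−α)·0.1495317.
Thus α·(0.7246117) = 0.1495317, so α = 0.1495317/0.7246117 ≈ 0.2064.

α ≈ 0.2064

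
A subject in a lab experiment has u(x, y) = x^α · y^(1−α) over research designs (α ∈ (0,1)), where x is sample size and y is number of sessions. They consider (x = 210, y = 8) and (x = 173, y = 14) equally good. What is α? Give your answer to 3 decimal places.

Indifference: 210^α · 8^(1−α) = 173^α · 14^(1−α).
Rearrange to (210/173)^α = (14/8)^(1−α) and take logs: α·0.193816 = (1−α)·0.559616.
So α/(1−α) = (0.559616)/(0.193816) = 2.887357, and α = 2.887357/3.887357 ≈ 0.743.

α ≈ 0.743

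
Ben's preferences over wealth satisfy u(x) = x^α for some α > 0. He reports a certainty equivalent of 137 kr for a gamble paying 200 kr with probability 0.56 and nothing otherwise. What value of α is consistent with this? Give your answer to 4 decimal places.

α ≈ 1.5325

The lottery's expected utility is 0.56·u(200) + 0.44·u(0) = 0.56·200^α (since u(0) = 0 for α > 0).
Indifference: 137^α = 0.56·200^α, so (137/200)^α = 0.56.
Take logs: α = ln 0.56 / ln(137/200) ≈ 1.532547.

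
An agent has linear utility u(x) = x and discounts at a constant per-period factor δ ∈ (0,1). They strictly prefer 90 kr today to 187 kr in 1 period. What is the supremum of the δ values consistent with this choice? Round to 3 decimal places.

δ < 0.481

Comparing present values: 90 > δ·187.
Dividing through by 187 gives δ < 0.48128.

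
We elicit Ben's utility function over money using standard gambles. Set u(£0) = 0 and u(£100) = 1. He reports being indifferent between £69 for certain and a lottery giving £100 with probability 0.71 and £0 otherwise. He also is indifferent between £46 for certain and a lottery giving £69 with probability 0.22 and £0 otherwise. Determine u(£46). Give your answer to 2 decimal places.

0.16

The first gamble pins u(£69): it must equal 0.71·1 + 0.29·0 = 0.71.
Chaining: u(£46) = 0.22·0.71 + 0.78·0.00 = 0.1562.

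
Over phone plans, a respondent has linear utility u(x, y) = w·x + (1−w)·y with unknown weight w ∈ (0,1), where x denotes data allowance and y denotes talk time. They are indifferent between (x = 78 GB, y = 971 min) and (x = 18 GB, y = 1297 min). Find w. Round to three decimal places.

w = 0.845

Equating utilities: w·78 + (1−w)·971 = w·18 + (1−w)·1297.
Collecting terms: w·60 = (1−w)·326.
So w/(1−w) = 326/60 = 5.4333, giving w = 326/(60+326) = 0.845.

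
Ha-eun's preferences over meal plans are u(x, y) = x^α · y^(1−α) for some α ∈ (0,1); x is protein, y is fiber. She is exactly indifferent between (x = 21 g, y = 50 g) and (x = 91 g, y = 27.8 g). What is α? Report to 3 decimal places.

The Cobb–Douglas utilities coincide, so 21^α·50^(1−α) = 91^α·27.8^(1−α).
Rearrange to (21/91)^α = (27.8/50)^(1−α) and take logs: α·-1.466337 = (1−α)·-0.586987.
Thus α·(-2.053324) = -0.586987, so α = -0.586987/-2.053324 ≈ 0.286.

α ≈ 0.286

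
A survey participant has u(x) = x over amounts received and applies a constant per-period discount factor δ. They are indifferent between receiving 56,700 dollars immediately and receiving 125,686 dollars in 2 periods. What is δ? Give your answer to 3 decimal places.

δ ≈ 0.672

Indifference means u(56700) = δ^2 · u(125686), so δ^2 = u(56700)/u(125686).
With u(x) = x: δ^2 = 56700/125686 = 0.45112.
So δ = 0.45112^(1/2) ≈ 0.672.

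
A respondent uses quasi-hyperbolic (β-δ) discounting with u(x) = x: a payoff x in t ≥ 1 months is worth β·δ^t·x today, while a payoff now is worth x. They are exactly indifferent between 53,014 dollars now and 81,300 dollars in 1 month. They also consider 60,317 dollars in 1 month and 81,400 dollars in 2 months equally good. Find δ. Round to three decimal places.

δ ≈ 0.741

The second indifference involves only future payoffs, so β cancels: β·δ^1·60317 = β·δ^2·81400, giving δ = 60317/81400 = 0.74100.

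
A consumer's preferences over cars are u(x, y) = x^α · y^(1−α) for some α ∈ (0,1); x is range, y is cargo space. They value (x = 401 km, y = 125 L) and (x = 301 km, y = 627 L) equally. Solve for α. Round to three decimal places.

α ≈ 0.849

Indifference: 401^α · 125^(1−α) = 301^α · 627^(1−α).
Rearrange to (401/301)^α = (627/125)^(1−α) and take logs: α·0.286851 = (1−α)·1.612633.
So α/(1−α) = (1.612633)/(0.286851) = 5.621849, and α = 5.621849/6.621849 ≈ 0.849.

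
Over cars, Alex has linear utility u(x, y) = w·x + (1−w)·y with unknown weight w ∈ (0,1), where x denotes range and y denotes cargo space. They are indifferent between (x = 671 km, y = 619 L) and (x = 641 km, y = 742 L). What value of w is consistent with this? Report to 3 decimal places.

u(671,619) = u(641,742) means w·671 + (1−w)·619 = w·641 + (1−w)·742.
Collecting terms: w·30 = (1−w)·123.
The marginal rate of substitution is 123/30, so w = 123/(30+123) = 0.804.

w = 0.804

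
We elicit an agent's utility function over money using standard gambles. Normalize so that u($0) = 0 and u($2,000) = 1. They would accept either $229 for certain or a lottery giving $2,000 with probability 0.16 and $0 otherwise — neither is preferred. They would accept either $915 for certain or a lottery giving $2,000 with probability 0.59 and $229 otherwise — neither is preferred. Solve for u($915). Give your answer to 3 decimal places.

0.656

From the first indifference, u($229) = 0.16·u($2,000) + 0.84·u($0) = 0.16·1 + 0.84·0 = 0.16.
Then u($915) = 0.59·u($2,000) + 0.41·u($229) = 0.59·1.00 + 0.41·0.16 = 0.6556.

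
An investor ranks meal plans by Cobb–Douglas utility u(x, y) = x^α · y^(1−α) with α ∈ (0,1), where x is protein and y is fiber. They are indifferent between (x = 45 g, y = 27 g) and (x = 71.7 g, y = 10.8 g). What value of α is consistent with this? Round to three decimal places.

The Cobb–Douglas utilities coincide, so 45^α·27^(1−α) = 71.7^α·10.8^(1−α).
Taking logs: α·ln 45 + (1−α)·ln 27 = α·ln 71.7 + (1−α)·ln 10.8, i.e. α·-0.465828 = (1−α)·-0.916291.
Thus α·(-1.382119) = -0.916291, so α = -0.916291/-1.382119 ≈ 0.663.

α ≈ 0.663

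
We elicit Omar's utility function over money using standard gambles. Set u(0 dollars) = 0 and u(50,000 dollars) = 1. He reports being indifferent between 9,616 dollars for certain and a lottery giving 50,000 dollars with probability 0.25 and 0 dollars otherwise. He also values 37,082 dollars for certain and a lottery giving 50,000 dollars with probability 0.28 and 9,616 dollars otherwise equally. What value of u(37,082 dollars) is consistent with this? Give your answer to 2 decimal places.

0.46

First, u(9,616 dollars) = 0.25·u(50,000 dollars) + 0.75·u(0 dollars) = 0.25.
Then u(37,082 dollars) = 0.28·u(50,000 dollars) + 0.72·u(9,616 dollars) = 0.28·1.00 + 0.72·0.25 = 0.4600.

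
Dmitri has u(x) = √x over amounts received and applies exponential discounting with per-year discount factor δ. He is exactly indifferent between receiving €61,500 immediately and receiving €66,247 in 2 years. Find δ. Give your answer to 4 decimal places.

Indifference means u(61500) = δ^2 · u(66247), so δ^2 = u(61500)/u(66247).
With u(x) = √x: δ^2 = √61500/√66247 = √(61500/66247) = 0.96351.
Taking the square root: δ = 0.96351^(1/2) ≈ 0.9816.

δ ≈ 0.9816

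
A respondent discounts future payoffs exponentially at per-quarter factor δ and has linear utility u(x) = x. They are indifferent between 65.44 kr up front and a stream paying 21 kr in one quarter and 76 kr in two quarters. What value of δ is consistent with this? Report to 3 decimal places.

Equating present values: 65.44 = 21δ + 76δ².
So 76δ² + 21δ − 65.44 = 0.
δ = (−21 + √(21² + 4·76·65.44)) / (2·76) = (−21 + √20334.76) / 152 ≈ 0.800.

δ ≈ 0.800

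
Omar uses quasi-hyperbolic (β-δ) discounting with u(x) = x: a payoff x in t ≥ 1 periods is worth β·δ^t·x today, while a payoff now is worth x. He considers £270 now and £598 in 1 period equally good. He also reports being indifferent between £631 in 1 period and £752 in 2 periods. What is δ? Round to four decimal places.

δ ≈ 0.8391

From the later pair, β·δ^1·631 = β·δ^2·752; dividing through, δ = 631/752 = 0.83910.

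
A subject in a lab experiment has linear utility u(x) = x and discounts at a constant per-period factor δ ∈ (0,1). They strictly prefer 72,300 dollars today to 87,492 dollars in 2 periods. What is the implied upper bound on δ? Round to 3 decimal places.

Comparing present values: 72300 > δ^2·87492.
Dividing by 87492: δ^2 < 0.82636. Both sides are positive, so the square root keeps the direction.
δ < 0.82636^(1/2) = 0.909.

δ < 0.909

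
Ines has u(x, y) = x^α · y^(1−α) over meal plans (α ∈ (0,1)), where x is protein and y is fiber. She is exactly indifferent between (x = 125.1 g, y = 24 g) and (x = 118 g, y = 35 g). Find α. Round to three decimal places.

Indifference: 125.1^α · 24^(1−α) = 118^α · 35^(1−α).
Taking logs: α·ln 125.1 + (1−α)·ln 24 = α·ln 118 + (1−α)·ln 35, i.e. α·0.058429 = (1−α)·0.377294.
Thus α·(0.435723) = 0.377294, so α = 0.377294/0.435723 ≈ 0.866.

α ≈ 0.866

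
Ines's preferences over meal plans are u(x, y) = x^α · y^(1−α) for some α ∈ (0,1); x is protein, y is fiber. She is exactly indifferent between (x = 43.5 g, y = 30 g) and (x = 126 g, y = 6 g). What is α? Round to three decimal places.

α ≈ 0.602

The Cobb–Douglas utilities coincide, so 43.5^α·30^(1−α) = 126^α·6^(1−α).
(43.5/126)^α = (6/30)^(1−α); take logs: α·ln(43.5/126) = (1−α)·ln(6/30), i.e. α·-1.063521 = (1−α)·-1.609438.
Thus α·(-2.672959) = -1.609438, so α = -1.609438/-2.672959 ≈ 0.602.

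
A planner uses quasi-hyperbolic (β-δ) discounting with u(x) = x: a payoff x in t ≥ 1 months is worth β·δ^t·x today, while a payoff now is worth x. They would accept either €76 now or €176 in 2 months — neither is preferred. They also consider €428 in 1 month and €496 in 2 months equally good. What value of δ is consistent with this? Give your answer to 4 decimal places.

δ ≈ 0.8629

From the later pair, β·δ^1·428 = β·δ^2·496; dividing through, δ = 428/496 = 0.86290.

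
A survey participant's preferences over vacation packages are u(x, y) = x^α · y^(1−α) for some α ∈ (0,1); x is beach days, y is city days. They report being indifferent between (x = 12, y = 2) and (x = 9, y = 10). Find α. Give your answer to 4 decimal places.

The Cobb–Douglas utilities coincide, so 12^α·2^(1−α) = 9^α·10^(1−α).
Taking logs: α·ln 12 + (1−α)·ln 2 = α·ln 9 + (1−α)·ln 10, i.e. α·0.2876821 = (1−α)·1.6094379.
So α/(1−α) = (1.6094379)/(0.2876821) = 5.5945014, and α = 5.5945014/6.5945014 ≈ 0.8484.

α ≈ 0.8484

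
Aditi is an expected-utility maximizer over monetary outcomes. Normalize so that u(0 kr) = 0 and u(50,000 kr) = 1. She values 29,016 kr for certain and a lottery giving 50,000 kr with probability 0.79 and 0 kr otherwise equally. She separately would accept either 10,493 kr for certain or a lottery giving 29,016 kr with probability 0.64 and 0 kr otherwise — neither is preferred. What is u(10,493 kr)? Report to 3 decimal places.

First, u(29,016 kr) = 0.79·u(50,000 kr) + 0.21·u(0 kr) = 0.79.
Then u(10,493 kr) = 0.64·u(29,016 kr) + 0.36·u(0 kr) = 0.64·0.79 + 0.36·0.00 = 0.5056.

0.506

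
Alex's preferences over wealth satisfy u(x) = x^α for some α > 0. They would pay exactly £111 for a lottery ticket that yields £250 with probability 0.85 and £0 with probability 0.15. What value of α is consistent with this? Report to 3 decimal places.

α ≈ 0.200

Since u(0) = 0, the lottery's EU is 0.85·250^α.
Setting u(111) equal to that: 111^α = 0.85·250^α ⇒ (111/250)^α = 0.85.
Taking logs: α·ln(111/250) = ln(0.85), so α = -0.162519 / -0.811931 ≈ 0.200.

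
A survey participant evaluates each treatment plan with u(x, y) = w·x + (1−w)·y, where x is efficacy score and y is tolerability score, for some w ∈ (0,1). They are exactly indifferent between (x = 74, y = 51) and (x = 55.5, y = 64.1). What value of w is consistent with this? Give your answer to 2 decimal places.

w = 0.41

Equating utilities: w·74 + (1−w)·51 = w·55.5 + (1−w)·64.1.
Collecting terms: w·18.5 = (1−w)·13.1.
Hence w = 13.1/(18.5+13.1) = 13.1/31.6 = 0.41.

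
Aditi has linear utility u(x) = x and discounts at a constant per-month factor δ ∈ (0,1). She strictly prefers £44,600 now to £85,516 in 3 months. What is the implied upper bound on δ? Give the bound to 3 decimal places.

Under u(x) = x this choice says 44600 > δ^3·85516.
Hence δ^3 < 44600/85516 = 0.52154, and x ↦ x^(1/3) is increasing on (0,∞).
δ < (44600/85516)^(1/3) ≈ 0.805.

δ < 0.805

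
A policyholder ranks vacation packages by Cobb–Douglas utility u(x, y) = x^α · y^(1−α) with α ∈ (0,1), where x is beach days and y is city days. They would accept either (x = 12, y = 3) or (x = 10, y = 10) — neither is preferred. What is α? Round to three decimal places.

Indifference: 12^α · 3^(1−α) = 10^α · 10^(1−α).
Taking logs: α·ln 12 + (1−α)·ln 3 = α·ln 10 + (1−α)·ln 10, i.e. α·0.182322 = (1−α)·1.203973.
So α/(1−α) = (1.203973)/(0.182322) = 6.603553, and α = 6.603553/7.603553 ≈ 0.868.

α ≈ 0.868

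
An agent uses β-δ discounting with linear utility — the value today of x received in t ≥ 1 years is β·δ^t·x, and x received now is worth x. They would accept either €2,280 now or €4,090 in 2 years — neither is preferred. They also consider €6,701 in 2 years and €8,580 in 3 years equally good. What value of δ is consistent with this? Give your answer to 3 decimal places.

δ ≈ 0.781

The second indifference involves only future payoffs, so β cancels: β·δ^2·6701 = β·δ^3·8580, giving δ = 6701/8580 = 0.78100.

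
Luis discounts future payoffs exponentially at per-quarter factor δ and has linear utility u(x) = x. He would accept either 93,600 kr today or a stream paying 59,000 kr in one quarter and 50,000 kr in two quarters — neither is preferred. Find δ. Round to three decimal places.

Equating present values: 93600 = 59000δ + 50000δ².
That is, 50000δ² + 59000δ − 93600 = 0, a quadratic in δ.
The positive root is δ = [−59000 + √(59000² + 4·50000·93600)] / (2·50000) = (−59000 + 149000.000)/100000 ≈ 0.900.

δ ≈ 0.900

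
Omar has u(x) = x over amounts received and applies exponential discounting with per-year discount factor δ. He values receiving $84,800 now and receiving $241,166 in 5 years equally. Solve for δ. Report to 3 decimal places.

δ ≈ 0.811

The payoff in 5 years is discounted by δ^5, so u(84800) = δ^5·u(241166) and δ^5 = u(84800)/u(241166).
With u(x) = x: δ^5 = 84800/241166 = 0.35163.
Taking the 5th root: δ = 0.35163^(1/5) ≈ 0.811.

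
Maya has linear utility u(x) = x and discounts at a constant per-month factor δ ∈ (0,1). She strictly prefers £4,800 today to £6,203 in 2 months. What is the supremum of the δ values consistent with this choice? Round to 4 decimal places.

Comparing present values: 4800 > δ^2·6203.
So δ^2 < 4800/6203 = 0.77382; taking the square root of both positive sides preserves the inequality.
δ < (4800/6203)^(1/2) ≈ 0.8797.

δ < 0.8797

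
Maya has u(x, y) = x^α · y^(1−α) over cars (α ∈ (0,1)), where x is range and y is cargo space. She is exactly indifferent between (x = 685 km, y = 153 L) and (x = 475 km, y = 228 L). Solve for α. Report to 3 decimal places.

α ≈ 0.521

Set the two utilities equal: 685^α·153^(1−α) = 475^α·228^(1−α).
(685/475)^α = (228/153)^(1−α); take logs: α·ln(685/475) = (1−α)·ln(228/153), i.e. α·0.366104 = (1−α)·0.398908.
So α/(1−α) = (0.398908)/(0.366104) = 1.089603, and α = 1.089603/2.089603 ≈ 0.521.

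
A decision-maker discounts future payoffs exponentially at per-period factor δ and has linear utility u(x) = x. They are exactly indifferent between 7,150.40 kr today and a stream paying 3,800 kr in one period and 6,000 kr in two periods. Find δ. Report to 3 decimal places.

δ ≈ 0.820

Equating present values: 7150.40 = 3800δ + 6000δ².
So 6000δ² + 3800δ − 7150.40 = 0.
By the quadratic formula (taking the positive root), δ = (−3800 + √186049600.00) / 12000 ≈ 0.820.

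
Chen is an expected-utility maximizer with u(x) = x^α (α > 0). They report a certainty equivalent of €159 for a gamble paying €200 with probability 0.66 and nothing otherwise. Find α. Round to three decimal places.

α ≈ 1.811

Since u(0) = 0, the lottery's EU is 0.66·200^α.
Setting u(159) equal to that: 159^α = 0.66·200^α ⇒ (159/200)^α = 0.66.
Taking logs: α·ln(159/200) = ln(0.66), so α = -0.415515 / -0.229413 ≈ 1.811.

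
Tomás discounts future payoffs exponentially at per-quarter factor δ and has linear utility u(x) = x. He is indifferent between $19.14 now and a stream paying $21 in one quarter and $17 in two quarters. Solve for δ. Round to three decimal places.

Present value of the stream is 21·δ + 17·δ². Indifference gives 21δ + 17δ² = 19.14.
So 17δ² + 21δ − 19.14 = 0.
δ = (−21 + √(21² + 4·17·19.14)) / (2·17) = (−21 + √1742.52) / 34 ≈ 0.610.

δ ≈ 0.610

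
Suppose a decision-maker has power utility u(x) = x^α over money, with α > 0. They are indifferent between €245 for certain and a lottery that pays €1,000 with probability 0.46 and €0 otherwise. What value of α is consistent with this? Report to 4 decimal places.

EU(lottery) = 0.46·1000^α + 0.54·0 = 0.46·1000^α.
Indifference: 245^α = 0.46·1000^α, so (245/1000)^α = 0.46.
α = ln(0.46) / ln(245/1000) = -0.7765288/-1.4064971 ≈ 0.5521.

α ≈ 0.5521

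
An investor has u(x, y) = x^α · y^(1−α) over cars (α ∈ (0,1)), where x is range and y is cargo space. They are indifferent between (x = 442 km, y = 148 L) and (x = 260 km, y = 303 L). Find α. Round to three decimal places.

Indifference: 442^α · 148^(1−α) = 260^α · 303^(1−α).
Taking logs: α·ln 442 + (1−α)·ln 148 = α·ln 260 + (1−α)·ln 303, i.e. α·0.530628 = (1−α)·0.716521.
With A = 0.530628 and B = 0.716521: α·A = (1−α)·B, so α = B/(A+B) = 0.716521/1.247149 ≈ 0.575.

α ≈ 0.575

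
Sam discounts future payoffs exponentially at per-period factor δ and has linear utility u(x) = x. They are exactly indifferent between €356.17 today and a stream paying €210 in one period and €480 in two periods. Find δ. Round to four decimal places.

δ ≈ 0.6700

The stream is worth 210δ + 480δ² today, so 210δ + 480δ² = 356.17.
So 480δ² + 210δ − 356.17 = 0.
By the quadratic formula (taking the positive root), δ = (−210 + √727946.40) / 960 ≈ 0.6700.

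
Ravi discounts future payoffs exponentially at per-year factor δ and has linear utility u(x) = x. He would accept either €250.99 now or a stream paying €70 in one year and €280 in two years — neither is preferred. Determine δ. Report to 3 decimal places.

δ ≈ 0.830

The stream is worth 70δ + 280δ² today, so 70δ + 280δ² = 250.99.
So 280δ² + 70δ − 250.99 = 0.
The positive root is δ = [−70 + √(70² + 4·280·250.99)] / (2·280) = (−70 + 534.798)/560 ≈ 0.830.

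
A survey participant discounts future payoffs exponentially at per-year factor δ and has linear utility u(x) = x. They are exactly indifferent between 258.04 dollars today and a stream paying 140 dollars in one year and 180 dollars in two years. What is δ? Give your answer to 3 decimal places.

δ ≈ 0.870

Equating present values: 258.04 = 140δ + 180δ².
That is, 180δ² + 140δ − 258.04 = 0, a quadratic in δ.
δ = (−140 + √(140² + 4·180·258.04)) / (2·180) = (−140 + √205388.80) / 360 ≈ 0.870.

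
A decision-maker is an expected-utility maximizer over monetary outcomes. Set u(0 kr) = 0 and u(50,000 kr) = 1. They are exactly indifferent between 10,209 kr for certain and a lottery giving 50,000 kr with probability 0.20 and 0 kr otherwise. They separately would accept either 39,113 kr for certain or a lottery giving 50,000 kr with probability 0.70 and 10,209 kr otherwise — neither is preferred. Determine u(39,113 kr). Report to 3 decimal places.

0.760

The first gamble pins u(10,209 kr): it must equal 0.20·1 + 0.80·0 = 0.20.
Chaining: u(39,113 kr) = 0.70·1.00 + 0.30·0.20 = 0.7600.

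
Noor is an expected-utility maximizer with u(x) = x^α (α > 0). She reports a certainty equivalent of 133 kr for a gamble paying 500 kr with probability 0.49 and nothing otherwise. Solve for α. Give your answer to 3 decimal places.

α ≈ 0.539

The lottery's expected utility is 0.49·u(500) + 0.51·u(0) = 0.49·500^α (since u(0) = 0 for α > 0).
Indifference: 133^α = 0.49·500^α, so (133/500)^α = 0.49.
Take logs: α = ln 0.49 / ln(133/500) ≈ 0.53868.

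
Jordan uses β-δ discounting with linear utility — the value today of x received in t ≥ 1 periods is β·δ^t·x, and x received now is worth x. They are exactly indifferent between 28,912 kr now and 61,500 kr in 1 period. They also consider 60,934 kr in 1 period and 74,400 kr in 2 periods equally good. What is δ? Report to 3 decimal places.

δ ≈ 0.819

Both payoffs in the second observation are in the future, so β drops out: δ^1·60934 = δ^2·74400 ⇒ δ = 60934/74400 = 0.81901.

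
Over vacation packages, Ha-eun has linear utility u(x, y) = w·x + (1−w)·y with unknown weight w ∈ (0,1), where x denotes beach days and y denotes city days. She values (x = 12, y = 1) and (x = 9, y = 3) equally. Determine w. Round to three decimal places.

u(12,1) = u(9,3) means w·12 + (1−w)·1 = w·9 + (1−w)·3.
w·(12−9) = (1−w)·(3−1), i.e. w·3 = (1−w)·2.
Hence w = 2/(3+2) = 2/5 = 0.400.

w = 0.400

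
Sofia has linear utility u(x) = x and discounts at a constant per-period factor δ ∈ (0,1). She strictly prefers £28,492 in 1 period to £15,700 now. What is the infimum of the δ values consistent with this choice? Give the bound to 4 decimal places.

δ > 0.5510

The preference means 15700 < δ·28492.
So δ > 15700/28492 = 0.55103.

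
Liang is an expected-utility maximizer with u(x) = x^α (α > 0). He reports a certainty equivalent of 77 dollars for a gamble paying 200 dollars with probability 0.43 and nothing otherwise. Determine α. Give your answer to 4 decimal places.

α ≈ 0.8842

Since u(0) = 0, the lottery's EU is 0.43·200^α.
Equating: 77^α = 0.43·200^α, i.e. 0.3850^α = 0.43.
α = ln(0.43) / ln(77/200) = -0.8439701/-0.9545119 ≈ 0.8842.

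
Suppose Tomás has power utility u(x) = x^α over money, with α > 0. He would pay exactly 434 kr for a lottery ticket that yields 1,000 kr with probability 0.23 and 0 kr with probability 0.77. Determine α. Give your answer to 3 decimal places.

α ≈ 1.761

Since u(0) = 0, the lottery's EU is 0.23·1000^α.
Equating: 434^α = 0.23·1000^α, i.e. 0.4340^α = 0.23.
α = ln(0.23) / ln(434/1000) = -1.469676/-0.834711 ≈ 1.761.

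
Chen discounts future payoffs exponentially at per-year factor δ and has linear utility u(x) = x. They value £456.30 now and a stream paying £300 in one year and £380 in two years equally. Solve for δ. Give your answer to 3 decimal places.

The stream is worth 300δ + 380δ² today, so 300δ + 380δ² = 456.30.
Rearranged: 380δ² + 300δ − 456.30 = 0.
The positive root is δ = [−300 + √(300² + 4·380·456.30)] / (2·380) = (−300 + 885.198)/760 ≈ 0.770.

δ ≈ 0.770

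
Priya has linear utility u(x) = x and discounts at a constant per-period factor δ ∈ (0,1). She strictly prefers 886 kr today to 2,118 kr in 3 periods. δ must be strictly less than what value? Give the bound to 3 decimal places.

The preference means 886 > δ^3·2118.
Dividing by 2118: δ^3 < 0.41832. Both sides are positive, so the cube root keeps the direction.
δ < (886/2118)^(1/3) ≈ 0.748.

δ < 0.748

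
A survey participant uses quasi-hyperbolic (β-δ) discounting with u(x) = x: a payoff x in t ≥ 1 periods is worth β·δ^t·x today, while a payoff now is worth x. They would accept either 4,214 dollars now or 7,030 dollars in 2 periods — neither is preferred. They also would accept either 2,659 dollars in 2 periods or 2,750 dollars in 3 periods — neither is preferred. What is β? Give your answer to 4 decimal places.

β ≈ 0.6412

The second indifference involves only future payoffs, so β cancels: β·δ^2·2659 = β·δ^3·2750, giving δ = 2659/2750 = 0.96691.
Now use the now-vs-future pair: 4214 = β·δ^2·7030 gives β = 4214/(0.93491·7030) ≈ 0.6412.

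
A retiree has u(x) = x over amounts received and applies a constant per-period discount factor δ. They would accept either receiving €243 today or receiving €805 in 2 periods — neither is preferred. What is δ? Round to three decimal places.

The payoff in 2 periods is discounted by δ^2, so u(243) = δ^2·u(805) and δ^2 = u(243)/u(805).
With u(x) = x: δ^2 = 243/805 = 0.30186.
Hence δ = (0.30186)^(1/2) = 0.54942.

δ ≈ 0.549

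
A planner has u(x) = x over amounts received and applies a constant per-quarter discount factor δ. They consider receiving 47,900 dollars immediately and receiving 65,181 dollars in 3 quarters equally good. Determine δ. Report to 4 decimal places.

δ ≈ 0.9024

The payoff in 3 quarters is discounted by δ^3, so u(47900) = δ^3·u(65181) and δ^3 = u(47900)/u(65181).
With u(x) = x: δ^3 = 47900/65181 = 0.73488.
Hence δ = (0.73488)^(1/3) = 0.902412.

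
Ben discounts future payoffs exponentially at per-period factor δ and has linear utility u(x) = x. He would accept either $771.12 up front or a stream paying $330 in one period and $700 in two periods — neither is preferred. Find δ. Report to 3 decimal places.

δ ≈ 0.840

Equating present values: 771.12 = 330δ + 700δ².
That is, 700δ² + 330δ − 771.12 = 0, a quadratic in δ.
The positive root is δ = [−330 + √(330² + 4·700·771.12)] / (2·700) = (−330 + 1506.000)/1400 ≈ 0.840.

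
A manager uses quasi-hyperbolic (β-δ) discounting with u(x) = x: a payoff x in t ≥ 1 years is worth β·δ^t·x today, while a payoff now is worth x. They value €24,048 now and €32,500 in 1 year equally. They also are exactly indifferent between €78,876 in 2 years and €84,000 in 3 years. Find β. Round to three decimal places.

From the later pair, β·δ^2·78876 = β·δ^3·84000; dividing through, δ = 78876/84000 = 0.93900.
The first indifference: 24048 = β·δ·32500, so β = 24048/(δ·32500) = 24048/(0.93900·32500) ≈ 0.788.

β ≈ 0.788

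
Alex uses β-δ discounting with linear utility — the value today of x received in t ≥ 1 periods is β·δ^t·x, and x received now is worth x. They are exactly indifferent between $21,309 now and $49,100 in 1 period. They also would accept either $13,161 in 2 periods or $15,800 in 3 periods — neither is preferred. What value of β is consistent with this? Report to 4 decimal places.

The second indifference involves only future payoffs, so β cancels: β·δ^2·13161 = β·δ^3·15800, giving δ = 13161/15800 = 0.83297.
The first indifference: 21309 = β·δ·49100, so β = 21309/(δ·49100) = 21309/(0.83297·49100) ≈ 0.5210.

β ≈ 0.5210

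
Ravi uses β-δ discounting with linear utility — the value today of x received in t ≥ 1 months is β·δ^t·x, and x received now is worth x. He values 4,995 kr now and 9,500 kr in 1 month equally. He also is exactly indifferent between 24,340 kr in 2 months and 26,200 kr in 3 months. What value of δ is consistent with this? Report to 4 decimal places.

δ ≈ 0.9290

From the later pair, β·δ^2·24340 = β·δ^3·26200; dividing through, δ = 24340/26200 = 0.92901.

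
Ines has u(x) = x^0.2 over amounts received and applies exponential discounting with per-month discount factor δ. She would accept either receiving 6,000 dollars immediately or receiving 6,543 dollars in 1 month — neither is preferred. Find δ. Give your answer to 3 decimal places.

The payoff in 1 month is discounted by δ, so u(6000) = δ·u(6543) and δ = u(6000)/u(6543).
Since u(x) = x^0.2, δ = (6000/6543)^0.2 = 0.91701^0.2 = 0.98282.

δ ≈ 0.983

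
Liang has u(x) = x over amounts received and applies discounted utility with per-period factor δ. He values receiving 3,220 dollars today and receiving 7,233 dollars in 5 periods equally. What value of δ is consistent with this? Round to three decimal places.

The payoff in 5 periods is discounted by δ^5, so u(3220) = δ^5·u(7233) and δ^5 = u(3220)/u(7233).
With u(x) = x: δ^5 = 3220/7233 = 0.44518.
Hence δ = (0.44518)^(1/5) = 0.85056.

δ ≈ 0.851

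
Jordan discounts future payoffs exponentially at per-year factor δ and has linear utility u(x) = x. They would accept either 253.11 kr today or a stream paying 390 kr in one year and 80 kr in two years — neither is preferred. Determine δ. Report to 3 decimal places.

δ ≈ 0.580

Present value of the stream is 390·δ + 80·δ². Indifference gives 390δ + 80δ² = 253.11.
That is, 80δ² + 390δ − 253.11 = 0, a quadratic in δ.
The positive root is δ = [−390 + √(390² + 4·80·253.11)] / (2·80) = (−390 + 482.799)/160 ≈ 0.580.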